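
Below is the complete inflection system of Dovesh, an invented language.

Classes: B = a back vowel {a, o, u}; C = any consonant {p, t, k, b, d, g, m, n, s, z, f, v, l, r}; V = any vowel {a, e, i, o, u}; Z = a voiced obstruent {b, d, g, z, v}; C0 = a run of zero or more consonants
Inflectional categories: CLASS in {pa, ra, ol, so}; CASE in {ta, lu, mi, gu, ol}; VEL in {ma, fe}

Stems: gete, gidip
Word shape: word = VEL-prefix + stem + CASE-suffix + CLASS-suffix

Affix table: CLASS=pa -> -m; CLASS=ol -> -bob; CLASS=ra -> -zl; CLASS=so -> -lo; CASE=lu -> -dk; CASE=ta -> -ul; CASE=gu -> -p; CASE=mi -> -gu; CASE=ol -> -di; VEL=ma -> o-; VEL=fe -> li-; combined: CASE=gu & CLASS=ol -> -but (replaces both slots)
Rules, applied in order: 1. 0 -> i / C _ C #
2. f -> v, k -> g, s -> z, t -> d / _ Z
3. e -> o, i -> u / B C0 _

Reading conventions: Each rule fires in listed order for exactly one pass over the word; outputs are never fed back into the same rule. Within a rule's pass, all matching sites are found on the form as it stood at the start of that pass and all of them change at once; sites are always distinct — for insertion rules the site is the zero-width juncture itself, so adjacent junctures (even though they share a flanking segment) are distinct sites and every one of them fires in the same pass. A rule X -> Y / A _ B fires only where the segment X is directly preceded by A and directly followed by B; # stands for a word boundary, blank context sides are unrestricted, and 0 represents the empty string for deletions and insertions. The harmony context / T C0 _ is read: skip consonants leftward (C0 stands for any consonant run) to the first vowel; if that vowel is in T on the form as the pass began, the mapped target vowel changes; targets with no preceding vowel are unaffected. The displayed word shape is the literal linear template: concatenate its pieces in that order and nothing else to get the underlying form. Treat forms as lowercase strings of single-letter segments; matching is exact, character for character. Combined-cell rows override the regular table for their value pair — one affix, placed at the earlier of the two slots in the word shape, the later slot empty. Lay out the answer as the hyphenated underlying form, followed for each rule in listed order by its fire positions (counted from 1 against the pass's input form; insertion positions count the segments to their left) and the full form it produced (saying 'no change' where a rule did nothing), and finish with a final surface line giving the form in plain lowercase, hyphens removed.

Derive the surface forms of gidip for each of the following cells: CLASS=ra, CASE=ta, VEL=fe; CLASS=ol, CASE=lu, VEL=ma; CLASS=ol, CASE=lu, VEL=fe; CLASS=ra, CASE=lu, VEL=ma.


cell CLASS=ra, CASE=ta, VEL=fe:
underlying: li-gidip-ul-zl
1. 0 -> i / C _ C #: inserts after position(s) 10: ligidipulzil
2. f -> v, k -> g, s -> z, t -> d / _ Z: no change
3. e -> o, i -> u / B C0 _: fires at position(s) 11: ligidipulzul
surface: ligidipulzul

cell CLASS=ol, CASE=lu, VEL=ma:
underlying: o-gidip-dk-bob
1. 0 -> i / C _ C #: no change
2. f -> v, k -> g, s -> z, t -> d / _ Z: fires at position(s) 8: ogidipdgbob
3. e -> o, i -> u / B C0 _: fires at position(s) 3: ogudipdgbob
surface: ogudipdgbob

cell CLASS=ol, CASE=lu, VEL=fe:
underlying: li-gidip-dk-bob
1. 0 -> i / C _ C #: no change
2. f -> v, k -> g, s -> z, t -> d / _ Z: fires at position(s) 9: ligidipdgbob
3. e -> o, i -> u / B C0 _: no change
surface: ligidipdgbob

cell CLASS=ra, CASE=lu, VEL=ma:
underlying: o-gidip-dk-zl
1. 0 -> i / C _ C #: inserts after position(s) 9: ogidipdkzil
2. f -> v, k -> g, s -> z, t -> d / _ Z: fires at position(s) 8: ogidipdgzil
3. e -> o, i -> u / B C0 _: fires at position(s) 3: ogudipdgzil
surface: ogudipdgzil


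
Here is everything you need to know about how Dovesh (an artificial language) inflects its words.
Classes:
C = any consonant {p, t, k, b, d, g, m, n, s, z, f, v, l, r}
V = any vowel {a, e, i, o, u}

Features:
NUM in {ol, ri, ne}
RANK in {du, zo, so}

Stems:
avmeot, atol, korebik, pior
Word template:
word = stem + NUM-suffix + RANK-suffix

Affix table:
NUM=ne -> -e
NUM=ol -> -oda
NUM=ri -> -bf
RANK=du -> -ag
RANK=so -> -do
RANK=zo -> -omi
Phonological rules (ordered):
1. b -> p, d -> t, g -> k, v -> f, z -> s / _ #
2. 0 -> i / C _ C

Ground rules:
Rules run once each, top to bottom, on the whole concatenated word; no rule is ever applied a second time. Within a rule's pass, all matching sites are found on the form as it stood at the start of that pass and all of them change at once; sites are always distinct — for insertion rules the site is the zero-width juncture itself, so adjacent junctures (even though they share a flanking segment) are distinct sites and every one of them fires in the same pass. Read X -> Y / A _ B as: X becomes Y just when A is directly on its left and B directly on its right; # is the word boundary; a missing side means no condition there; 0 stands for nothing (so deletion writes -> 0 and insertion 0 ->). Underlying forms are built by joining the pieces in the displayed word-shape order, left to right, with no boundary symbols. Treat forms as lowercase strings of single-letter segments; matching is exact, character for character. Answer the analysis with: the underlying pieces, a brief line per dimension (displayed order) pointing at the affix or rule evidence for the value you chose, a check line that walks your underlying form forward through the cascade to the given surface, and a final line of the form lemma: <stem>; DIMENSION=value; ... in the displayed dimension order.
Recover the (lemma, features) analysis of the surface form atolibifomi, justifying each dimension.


underlying: atol-bf-omi
NUM=ri - signalled by the affix -bf
RANK=zo - signalled by the affix -omi
check: atolbfomi -> atolbfomi -> atolibifomi
lemma: atol; NUM=ri; RANK=zo


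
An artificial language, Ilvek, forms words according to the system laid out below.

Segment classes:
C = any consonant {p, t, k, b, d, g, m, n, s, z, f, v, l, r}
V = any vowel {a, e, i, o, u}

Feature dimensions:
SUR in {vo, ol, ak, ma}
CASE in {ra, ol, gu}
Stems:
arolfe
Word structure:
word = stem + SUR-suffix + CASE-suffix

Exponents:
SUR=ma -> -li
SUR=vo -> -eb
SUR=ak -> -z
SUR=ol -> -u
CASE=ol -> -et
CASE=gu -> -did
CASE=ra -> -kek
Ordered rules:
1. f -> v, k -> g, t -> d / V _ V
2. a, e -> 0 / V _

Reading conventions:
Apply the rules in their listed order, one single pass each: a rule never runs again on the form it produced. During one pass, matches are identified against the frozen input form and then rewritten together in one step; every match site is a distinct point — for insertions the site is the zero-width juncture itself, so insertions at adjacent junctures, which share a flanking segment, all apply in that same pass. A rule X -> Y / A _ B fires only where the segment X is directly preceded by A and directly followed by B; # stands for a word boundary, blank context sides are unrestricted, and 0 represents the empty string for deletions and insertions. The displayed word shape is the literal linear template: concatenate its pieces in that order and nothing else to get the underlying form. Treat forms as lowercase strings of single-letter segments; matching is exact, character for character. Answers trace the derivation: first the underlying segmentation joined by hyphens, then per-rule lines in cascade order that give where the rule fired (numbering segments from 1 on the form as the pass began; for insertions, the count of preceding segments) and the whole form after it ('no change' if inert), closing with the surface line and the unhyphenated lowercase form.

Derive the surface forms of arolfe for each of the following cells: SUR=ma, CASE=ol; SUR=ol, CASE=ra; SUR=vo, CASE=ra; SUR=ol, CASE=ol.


cell SUR=ma, CASE=ol:
underlying: arolfe-li-et
1. f -> v, k -> g, t -> d / V _ V: no change
2. a, e -> 0 / V _: fires at position(s) 9: arolfelit
surface: arolfelit

cell SUR=ol, CASE=ra:
underlying: arolfe-u-kek
1. f -> v, k -> g, t -> d / V _ V: fires at position(s) 8: arolfeugek
2. a, e -> 0 / V _: no change
surface: arolfeugek

cell SUR=vo, CASE=ra:
underlying: arolfe-eb-kek
1. f -> v, k -> g, t -> d / V _ V: no change
2. a, e -> 0 / V _: fires at position(s) 7: arolfebkek
surface: arolfebkek

cell SUR=ol, CASE=ol:
underlying: arolfe-u-et
1. f -> v, k -> g, t -> d / V _ V: no change
2. a, e -> 0 / V _: fires at position(s) 8: arolfeut
surface: arolfeut


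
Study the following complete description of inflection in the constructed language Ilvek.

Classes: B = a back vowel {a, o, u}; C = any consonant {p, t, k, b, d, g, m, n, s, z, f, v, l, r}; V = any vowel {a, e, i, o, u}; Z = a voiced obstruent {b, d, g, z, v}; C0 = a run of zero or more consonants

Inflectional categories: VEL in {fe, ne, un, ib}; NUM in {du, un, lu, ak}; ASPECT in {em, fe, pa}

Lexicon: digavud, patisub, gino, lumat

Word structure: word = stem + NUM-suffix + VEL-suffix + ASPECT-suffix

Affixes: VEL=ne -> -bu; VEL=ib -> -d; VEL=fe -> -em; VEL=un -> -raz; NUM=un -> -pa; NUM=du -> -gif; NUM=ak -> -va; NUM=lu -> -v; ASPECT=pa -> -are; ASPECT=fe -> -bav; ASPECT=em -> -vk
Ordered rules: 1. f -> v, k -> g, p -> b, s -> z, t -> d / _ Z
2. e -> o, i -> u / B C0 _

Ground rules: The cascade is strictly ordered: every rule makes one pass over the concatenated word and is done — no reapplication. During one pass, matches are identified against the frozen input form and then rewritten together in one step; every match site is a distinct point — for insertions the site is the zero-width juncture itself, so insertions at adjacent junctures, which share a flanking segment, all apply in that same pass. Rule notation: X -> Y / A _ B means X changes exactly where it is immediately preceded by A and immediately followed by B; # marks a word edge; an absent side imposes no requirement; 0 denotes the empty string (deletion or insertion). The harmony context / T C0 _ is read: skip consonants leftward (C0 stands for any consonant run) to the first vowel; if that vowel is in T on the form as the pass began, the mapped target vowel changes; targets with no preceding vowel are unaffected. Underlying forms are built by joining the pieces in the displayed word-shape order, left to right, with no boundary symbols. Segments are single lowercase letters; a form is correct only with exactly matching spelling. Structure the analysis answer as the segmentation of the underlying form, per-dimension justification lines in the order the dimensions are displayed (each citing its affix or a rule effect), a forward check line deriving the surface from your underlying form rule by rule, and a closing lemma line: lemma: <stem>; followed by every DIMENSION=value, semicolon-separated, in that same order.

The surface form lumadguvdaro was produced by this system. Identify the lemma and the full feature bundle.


underlying: lumat-gif-d-are
VEL=ib - signalled by the affix -d
NUM=du - signalled by the affix -gif
ASPECT=pa - signalled by the affix -are
check: lumatgifdare -> lumadgivdare -> lumadguvdaro
lemma: lumat; VEL=ib; NUM=du; ASPECT=pa


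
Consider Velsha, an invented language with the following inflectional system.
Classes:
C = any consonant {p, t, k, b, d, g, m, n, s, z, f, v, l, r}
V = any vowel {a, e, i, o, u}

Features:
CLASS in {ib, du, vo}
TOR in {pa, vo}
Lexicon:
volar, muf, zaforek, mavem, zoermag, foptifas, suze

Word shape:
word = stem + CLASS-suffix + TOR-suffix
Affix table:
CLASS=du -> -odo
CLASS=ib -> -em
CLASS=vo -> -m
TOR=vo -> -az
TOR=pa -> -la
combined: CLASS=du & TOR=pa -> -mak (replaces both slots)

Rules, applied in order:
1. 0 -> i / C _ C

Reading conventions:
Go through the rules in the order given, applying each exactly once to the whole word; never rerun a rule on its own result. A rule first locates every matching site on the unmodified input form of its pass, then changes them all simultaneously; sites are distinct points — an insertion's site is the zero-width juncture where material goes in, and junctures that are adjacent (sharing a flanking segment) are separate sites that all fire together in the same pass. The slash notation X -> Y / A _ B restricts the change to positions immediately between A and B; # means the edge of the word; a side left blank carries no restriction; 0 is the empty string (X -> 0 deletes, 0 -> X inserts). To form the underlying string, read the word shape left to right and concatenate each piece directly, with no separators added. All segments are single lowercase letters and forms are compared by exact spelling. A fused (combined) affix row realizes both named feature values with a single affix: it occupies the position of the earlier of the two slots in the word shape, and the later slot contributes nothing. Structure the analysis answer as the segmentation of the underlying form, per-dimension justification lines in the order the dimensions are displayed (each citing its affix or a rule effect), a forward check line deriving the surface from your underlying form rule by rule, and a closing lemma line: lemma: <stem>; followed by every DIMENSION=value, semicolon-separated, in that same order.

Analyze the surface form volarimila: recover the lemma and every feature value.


underlying: volar-m-la
CLASS=vo - signalled by the affix -m
TOR=pa - signalled by the affix -la
check: volarmla -> volarimila
lemma: volar; CLASS=vo; TOR=pa


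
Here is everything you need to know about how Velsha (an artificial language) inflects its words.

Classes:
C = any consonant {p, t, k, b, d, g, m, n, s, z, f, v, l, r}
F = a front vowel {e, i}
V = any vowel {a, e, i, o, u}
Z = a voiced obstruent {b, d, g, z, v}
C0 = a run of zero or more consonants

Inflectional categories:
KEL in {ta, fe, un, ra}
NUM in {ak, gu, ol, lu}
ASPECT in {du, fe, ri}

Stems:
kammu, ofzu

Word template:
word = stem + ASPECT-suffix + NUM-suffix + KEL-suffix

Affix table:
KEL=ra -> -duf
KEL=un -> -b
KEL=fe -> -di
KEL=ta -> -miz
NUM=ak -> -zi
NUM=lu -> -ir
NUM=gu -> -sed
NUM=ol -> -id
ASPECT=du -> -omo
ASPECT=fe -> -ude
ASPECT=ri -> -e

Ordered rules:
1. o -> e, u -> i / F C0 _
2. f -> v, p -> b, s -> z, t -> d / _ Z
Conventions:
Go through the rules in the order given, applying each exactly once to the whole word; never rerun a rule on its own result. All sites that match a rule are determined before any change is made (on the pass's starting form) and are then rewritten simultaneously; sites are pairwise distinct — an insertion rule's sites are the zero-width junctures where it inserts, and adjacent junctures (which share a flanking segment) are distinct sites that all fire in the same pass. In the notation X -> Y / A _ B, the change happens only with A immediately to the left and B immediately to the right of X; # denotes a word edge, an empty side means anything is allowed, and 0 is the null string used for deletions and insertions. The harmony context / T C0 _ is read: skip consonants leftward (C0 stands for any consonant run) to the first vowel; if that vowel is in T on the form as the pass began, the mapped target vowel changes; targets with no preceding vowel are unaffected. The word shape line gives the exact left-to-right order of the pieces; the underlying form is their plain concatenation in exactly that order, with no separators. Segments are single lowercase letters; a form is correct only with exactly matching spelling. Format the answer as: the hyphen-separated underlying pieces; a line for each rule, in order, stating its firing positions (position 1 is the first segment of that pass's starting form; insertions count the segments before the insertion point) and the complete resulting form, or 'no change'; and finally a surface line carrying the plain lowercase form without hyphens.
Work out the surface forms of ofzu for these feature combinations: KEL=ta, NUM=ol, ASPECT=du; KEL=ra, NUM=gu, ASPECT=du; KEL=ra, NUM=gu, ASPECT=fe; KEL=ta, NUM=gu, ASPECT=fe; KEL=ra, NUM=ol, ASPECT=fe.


cell KEL=ta, NUM=ol, ASPECT=du:
underlying: ofzu-omo-id-miz
1. o -> e, u -> i / F C0 _: no change
2. f -> v, p -> b, s -> z, t -> d / _ Z: fires at position(s) 2: ovzuomoidmiz
surface: ovzuomoidmiz

cell KEL=ra, NUM=gu, ASPECT=du:
underlying: ofzu-omo-sed-duf
1. o -> e, u -> i / F C0 _: fires at position(s) 12: ofzuomoseddif
2. f -> v, p -> b, s -> z, t -> d / _ Z: fires at position(s) 2: ovzuomoseddif
surface: ovzuomoseddif

cell KEL=ra, NUM=gu, ASPECT=fe:
underlying: ofzu-ude-sed-duf
1. o -> e, u -> i / F C0 _: fires at position(s) 12: ofzuudeseddif
2. f -> v, p -> b, s -> z, t -> d / _ Z: fires at position(s) 2: ovzuudeseddif
surface: ovzuudeseddif

cell KEL=ta, NUM=gu, ASPECT=fe:
underlying: ofzu-ude-sed-miz
1. o -> e, u -> i / F C0 _: no change
2. f -> v, p -> b, s -> z, t -> d / _ Z: fires at position(s) 2: ovzuudesedmiz
surface: ovzuudesedmiz

cell KEL=ra, NUM=ol, ASPECT=fe:
underlying: ofzu-ude-id-duf
1. o -> e, u -> i / F C0 _: fires at position(s) 11: ofzuudeiddif
2. f -> v, p -> b, s -> z, t -> d / _ Z: fires at position(s) 2: ovzuudeiddif
surface: ovzuudeiddif


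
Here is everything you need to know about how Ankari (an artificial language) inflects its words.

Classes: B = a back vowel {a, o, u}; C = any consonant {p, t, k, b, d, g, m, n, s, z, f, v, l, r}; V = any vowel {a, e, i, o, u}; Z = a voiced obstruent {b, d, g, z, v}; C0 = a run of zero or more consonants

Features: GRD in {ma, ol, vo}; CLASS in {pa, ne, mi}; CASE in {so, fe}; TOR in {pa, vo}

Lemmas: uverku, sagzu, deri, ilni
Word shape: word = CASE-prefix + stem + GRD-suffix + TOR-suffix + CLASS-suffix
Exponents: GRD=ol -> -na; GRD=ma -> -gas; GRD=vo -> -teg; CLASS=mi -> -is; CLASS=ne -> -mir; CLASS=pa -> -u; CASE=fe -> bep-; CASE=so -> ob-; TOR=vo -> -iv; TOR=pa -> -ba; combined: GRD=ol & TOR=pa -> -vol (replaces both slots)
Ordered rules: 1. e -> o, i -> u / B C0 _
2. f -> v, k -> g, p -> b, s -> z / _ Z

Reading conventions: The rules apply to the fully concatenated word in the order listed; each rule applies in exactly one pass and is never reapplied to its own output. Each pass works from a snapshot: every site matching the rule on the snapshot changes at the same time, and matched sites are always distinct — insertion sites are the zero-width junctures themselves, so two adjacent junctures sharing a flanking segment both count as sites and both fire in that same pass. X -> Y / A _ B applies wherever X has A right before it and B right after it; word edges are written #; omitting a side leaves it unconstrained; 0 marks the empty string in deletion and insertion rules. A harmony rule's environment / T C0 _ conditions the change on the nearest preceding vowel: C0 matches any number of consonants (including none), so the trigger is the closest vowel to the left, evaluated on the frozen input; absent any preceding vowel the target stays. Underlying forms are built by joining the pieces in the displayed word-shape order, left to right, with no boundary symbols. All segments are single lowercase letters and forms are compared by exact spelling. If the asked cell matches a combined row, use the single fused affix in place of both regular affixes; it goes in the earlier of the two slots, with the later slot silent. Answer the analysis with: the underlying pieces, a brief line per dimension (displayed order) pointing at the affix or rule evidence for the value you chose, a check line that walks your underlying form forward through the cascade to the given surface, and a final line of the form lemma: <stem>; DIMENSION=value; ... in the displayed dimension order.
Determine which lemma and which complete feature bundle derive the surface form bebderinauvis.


underlying: bep-deri-na-iv-is
GRD=ol - signalled by the affix -na
CLASS=mi - signalled by the affix -is
CASE=fe - signalled by the affix bep-
TOR=vo - signalled by the affix -iv
check: bepderinaivis -> bepderinauvis -> bebderinauvis
lemma: deri; GRD=ol; CLASS=mi; CASE=fe; TOR=vo


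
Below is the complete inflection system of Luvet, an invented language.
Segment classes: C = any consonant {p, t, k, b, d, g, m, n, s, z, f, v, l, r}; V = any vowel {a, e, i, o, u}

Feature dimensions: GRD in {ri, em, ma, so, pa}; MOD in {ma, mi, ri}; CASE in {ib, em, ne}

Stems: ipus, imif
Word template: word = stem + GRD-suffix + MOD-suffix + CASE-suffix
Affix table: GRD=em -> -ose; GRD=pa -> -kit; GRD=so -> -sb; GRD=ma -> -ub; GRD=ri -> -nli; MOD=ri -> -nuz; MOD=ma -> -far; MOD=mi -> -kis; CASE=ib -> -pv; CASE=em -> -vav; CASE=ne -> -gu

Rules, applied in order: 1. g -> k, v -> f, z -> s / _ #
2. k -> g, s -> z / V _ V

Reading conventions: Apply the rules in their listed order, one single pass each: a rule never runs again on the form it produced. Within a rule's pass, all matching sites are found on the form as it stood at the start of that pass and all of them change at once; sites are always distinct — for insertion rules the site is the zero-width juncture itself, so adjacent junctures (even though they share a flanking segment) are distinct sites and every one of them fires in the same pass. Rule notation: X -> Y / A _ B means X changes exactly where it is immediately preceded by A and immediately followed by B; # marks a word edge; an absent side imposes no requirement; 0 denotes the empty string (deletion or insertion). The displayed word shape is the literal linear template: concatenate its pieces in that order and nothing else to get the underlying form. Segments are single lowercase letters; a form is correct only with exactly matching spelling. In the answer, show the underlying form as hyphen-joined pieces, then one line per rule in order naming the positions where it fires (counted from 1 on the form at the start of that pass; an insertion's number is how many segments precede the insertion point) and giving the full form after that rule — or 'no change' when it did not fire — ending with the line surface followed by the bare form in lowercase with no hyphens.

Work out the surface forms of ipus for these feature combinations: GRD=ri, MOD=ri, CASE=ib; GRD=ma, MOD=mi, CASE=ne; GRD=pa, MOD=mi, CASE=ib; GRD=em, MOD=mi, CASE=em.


cell GRD=ri, MOD=ri, CASE=ib:
underlying: ipus-nli-nuz-pv
1. g -> k, v -> f, z -> s / _ #: fires at position(s) 12: ipusnlinuzpf
2. k -> g, s -> z / V _ V: no change
surface: ipusnlinuzpf

cell GRD=ma, MOD=mi, CASE=ne:
underlying: ipus-ub-kis-gu
1. g -> k, v -> f, z -> s / _ #: no change
2. k -> g, s -> z / V _ V: fires at position(s) 4: ipuzubkisgu
surface: ipuzubkisgu

cell GRD=pa, MOD=mi, CASE=ib:
underlying: ipus-kit-kis-pv
1. g -> k, v -> f, z -> s / _ #: fires at position(s) 12: ipuskitkispf
2. k -> g, s -> z / V _ V: no change
surface: ipuskitkispf

cell GRD=em, MOD=mi, CASE=em:
underlying: ipus-ose-kis-vav
1. g -> k, v -> f, z -> s / _ #: fires at position(s) 13: ipusosekisvaf
2. k -> g, s -> z / V _ V: fires at position(s) 4, 6, 8: ipuzozegisvaf
surface: ipuzozegisvaf


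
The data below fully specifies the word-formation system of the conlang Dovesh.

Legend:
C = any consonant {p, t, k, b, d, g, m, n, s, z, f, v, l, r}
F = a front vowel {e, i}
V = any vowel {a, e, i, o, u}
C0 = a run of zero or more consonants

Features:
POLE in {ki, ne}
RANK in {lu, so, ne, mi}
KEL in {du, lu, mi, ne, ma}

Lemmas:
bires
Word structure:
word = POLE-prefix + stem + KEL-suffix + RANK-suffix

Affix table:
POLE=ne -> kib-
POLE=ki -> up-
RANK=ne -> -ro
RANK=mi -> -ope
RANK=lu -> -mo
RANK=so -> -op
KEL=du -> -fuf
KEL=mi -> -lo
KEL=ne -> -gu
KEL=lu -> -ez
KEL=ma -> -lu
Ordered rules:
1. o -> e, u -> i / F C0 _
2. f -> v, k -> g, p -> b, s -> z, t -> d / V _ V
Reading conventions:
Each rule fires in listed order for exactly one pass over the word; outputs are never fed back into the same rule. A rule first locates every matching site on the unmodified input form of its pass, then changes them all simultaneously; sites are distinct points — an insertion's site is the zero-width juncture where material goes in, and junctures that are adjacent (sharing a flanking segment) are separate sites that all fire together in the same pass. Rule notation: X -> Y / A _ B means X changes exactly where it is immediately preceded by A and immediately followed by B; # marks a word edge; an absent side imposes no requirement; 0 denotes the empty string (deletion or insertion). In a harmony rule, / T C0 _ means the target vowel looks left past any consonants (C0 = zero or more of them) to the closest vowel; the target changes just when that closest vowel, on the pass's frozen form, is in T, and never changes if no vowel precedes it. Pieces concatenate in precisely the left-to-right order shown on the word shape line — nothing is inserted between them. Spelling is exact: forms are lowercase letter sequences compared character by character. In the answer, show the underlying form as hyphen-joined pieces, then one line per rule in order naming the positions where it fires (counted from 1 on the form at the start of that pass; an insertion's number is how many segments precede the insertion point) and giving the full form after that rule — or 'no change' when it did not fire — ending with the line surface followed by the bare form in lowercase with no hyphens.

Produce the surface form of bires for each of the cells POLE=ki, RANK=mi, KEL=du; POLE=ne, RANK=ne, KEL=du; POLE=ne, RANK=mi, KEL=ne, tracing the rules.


cell POLE=ki, RANK=mi, KEL=du:
underlying: up-bires-fuf-ope
1. o -> e, u -> i / F C0 _: fires at position(s) 9: upbiresfifope
2. f -> v, k -> g, p -> b, s -> z, t -> d / V _ V: fires at position(s) 10, 12: upbiresfivobe
surface: upbiresfivobe

cell POLE=ne, RANK=ne, KEL=du:
underlying: kib-bires-fuf-ro
1. o -> e, u -> i / F C0 _: fires at position(s) 10: kibbiresfifro
2. f -> v, k -> g, p -> b, s -> z, t -> d / V _ V: no change
surface: kibbiresfifro

cell POLE=ne, RANK=mi, KEL=ne:
underlying: kib-bires-gu-ope
1. o -> e, u -> i / F C0 _: fires at position(s) 10: kibbiresgiope
2. f -> v, k -> g, p -> b, s -> z, t -> d / V _ V: fires at position(s) 12: kibbiresgiobe
surface: kibbiresgiobe


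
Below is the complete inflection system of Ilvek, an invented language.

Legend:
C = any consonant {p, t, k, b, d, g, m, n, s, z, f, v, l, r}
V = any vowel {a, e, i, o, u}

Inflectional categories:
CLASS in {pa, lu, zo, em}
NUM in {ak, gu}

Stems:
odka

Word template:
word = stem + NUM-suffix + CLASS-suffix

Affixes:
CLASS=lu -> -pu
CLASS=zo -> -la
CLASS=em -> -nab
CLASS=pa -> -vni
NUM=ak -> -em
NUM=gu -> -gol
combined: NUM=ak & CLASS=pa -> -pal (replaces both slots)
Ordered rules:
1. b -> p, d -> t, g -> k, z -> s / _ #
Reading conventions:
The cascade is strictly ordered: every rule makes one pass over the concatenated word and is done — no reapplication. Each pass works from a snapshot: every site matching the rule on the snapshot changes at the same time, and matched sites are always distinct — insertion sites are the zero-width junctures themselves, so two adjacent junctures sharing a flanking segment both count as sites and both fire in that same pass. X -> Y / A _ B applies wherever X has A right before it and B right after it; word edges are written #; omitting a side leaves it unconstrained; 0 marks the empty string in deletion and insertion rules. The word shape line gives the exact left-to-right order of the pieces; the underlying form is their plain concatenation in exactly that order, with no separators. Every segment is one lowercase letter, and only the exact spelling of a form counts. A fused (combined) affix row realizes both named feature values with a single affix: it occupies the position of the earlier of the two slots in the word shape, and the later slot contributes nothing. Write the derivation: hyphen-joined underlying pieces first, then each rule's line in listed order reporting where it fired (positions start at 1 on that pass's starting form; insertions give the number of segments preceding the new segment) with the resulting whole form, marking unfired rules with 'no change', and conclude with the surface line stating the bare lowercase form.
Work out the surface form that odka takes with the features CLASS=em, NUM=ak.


underlying: odka-em-nab
1. b -> p, d -> t, g -> k, z -> s / _ #: fires at position(s) 9: odkaemnap
surface: odkaemnap


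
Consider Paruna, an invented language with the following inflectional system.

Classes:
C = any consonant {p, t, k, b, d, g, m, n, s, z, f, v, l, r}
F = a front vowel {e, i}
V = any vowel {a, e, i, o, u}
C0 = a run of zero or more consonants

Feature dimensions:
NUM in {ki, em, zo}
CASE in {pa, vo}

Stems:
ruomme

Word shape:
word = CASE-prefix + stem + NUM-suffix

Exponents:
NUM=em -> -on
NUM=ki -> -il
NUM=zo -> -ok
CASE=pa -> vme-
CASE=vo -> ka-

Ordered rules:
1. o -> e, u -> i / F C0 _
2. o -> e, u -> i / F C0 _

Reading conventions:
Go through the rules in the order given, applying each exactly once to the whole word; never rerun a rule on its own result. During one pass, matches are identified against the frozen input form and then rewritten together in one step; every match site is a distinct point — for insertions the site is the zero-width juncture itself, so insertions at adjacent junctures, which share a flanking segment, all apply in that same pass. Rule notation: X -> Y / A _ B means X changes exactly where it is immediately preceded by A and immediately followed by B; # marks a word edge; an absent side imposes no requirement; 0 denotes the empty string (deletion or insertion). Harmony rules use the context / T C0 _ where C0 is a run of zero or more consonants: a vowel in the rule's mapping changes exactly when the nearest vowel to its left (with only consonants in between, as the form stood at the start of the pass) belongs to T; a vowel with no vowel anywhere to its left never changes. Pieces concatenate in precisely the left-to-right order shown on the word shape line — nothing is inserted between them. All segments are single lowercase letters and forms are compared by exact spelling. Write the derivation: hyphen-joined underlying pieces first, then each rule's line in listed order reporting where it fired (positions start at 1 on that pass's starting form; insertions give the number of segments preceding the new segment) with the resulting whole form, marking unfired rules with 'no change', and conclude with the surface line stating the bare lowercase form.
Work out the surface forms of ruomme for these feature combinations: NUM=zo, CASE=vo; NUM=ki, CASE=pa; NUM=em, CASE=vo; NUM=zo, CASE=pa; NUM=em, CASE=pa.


cell NUM=zo, CASE=vo:
underlying: ka-ruomme-ok
1. o -> e, u -> i / F C0 _: fires at position(s) 9: karuommeek
2. o -> e, u -> i / F C0 _: no change
surface: karuommeek

cell NUM=ki, CASE=pa:
underlying: vme-ruomme-il
1. o -> e, u -> i / F C0 _: fires at position(s) 5: vmeriommeil
2. o -> e, u -> i / F C0 _: fires at position(s) 6: vmeriemmeil
surface: vmeriemmeil

cell NUM=em, CASE=vo:
underlying: ka-ruomme-on
1. o -> e, u -> i / F C0 _: fires at position(s) 9: karuommeen
2. o -> e, u -> i / F C0 _: no change
surface: karuommeen

cell NUM=zo, CASE=pa:
underlying: vme-ruomme-ok
1. o -> e, u -> i / F C0 _: fires at position(s) 5, 10: vmeriommeek
2. o -> e, u -> i / F C0 _: fires at position(s) 6: vmeriemmeek
surface: vmeriemmeek

cell NUM=em, CASE=pa:
underlying: vme-ruomme-on
1. o -> e, u -> i / F C0 _: fires at position(s) 5, 10: vmeriommeen
2. o -> e, u -> i / F C0 _: fires at position(s) 6: vmeriemmeen
surface: vmeriemmeen


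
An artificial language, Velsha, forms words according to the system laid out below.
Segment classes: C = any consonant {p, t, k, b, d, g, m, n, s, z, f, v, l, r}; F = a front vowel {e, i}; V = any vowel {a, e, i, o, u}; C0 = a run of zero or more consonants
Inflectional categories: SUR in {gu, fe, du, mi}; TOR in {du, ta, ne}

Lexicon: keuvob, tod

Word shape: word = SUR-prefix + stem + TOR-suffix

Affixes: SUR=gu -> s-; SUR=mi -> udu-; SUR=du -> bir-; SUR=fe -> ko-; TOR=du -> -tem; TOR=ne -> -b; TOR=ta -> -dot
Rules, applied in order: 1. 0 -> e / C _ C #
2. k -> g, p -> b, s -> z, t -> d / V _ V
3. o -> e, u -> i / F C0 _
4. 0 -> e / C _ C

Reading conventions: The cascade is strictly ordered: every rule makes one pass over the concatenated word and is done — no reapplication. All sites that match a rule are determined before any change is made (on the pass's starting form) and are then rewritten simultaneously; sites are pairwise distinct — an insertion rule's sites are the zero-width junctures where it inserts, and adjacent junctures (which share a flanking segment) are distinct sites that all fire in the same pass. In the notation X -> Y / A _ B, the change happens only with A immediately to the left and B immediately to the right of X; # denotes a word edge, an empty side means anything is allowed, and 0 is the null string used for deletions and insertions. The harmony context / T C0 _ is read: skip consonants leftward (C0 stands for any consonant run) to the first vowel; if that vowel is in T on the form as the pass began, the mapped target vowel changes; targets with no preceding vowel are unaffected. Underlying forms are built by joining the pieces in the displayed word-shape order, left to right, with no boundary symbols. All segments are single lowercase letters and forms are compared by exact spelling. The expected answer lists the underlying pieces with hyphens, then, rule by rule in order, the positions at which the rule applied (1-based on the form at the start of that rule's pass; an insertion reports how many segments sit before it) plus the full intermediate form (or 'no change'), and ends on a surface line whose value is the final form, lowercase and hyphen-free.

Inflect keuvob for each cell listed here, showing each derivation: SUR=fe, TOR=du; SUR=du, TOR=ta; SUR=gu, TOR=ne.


cell SUR=fe, TOR=du:
underlying: ko-keuvob-tem
1. 0 -> e / C _ C #: no change
2. k -> g, p -> b, s -> z, t -> d / V _ V: fires at position(s) 3: kogeuvobtem
3. o -> e, u -> i / F C0 _: fires at position(s) 5: kogeivobtem
4. 0 -> e / C _ C: inserts after position(s) 8: kogeivobetem
surface: kogeivobetem

cell SUR=du, TOR=ta:
underlying: bir-keuvob-dot
1. 0 -> e / C _ C #: no change
2. k -> g, p -> b, s -> z, t -> d / V _ V: no change
3. o -> e, u -> i / F C0 _: fires at position(s) 6: birkeivobdot
4. 0 -> e / C _ C: inserts after position(s) 3, 9: birekeivobedot
surface: birekeivobedot

cell SUR=gu, TOR=ne:
underlying: s-keuvob-b
1. 0 -> e / C _ C #: inserts after position(s) 7: skeuvobeb
2. k -> g, p -> b, s -> z, t -> d / V _ V: no change
3. o -> e, u -> i / F C0 _: fires at position(s) 4: skeivobeb
4. 0 -> e / C _ C: inserts after position(s) 1: sekeivobeb
surface: sekeivobeb


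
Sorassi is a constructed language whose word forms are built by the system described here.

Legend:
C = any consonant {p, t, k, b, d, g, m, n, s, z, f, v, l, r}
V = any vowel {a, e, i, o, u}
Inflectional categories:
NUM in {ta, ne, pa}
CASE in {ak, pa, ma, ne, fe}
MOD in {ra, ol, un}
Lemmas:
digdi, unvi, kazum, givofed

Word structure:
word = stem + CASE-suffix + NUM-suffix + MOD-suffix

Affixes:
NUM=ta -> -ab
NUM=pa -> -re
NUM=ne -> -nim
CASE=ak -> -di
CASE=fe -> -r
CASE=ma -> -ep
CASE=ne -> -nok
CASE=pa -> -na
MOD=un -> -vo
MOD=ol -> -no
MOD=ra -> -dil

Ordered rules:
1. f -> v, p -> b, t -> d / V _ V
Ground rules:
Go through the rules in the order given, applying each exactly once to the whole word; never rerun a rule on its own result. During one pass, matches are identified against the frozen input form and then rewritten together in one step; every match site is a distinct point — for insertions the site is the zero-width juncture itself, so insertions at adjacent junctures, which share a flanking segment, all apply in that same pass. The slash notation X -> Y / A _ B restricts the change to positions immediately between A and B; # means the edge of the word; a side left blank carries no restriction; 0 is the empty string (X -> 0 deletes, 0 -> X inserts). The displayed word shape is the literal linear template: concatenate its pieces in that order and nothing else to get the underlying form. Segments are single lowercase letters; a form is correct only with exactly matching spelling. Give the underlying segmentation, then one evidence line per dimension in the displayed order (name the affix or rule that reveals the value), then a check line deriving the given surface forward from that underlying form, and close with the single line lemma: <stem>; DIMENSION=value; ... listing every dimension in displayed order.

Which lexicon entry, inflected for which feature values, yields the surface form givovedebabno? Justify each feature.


underlying: givofed-ep-ab-no
NUM=ta - signalled by the affix -ab
CASE=ma - signalled by the affix -ep
MOD=ol - signalled by the affix -no
check: givofedepabno -> givovedebabno
lemma: givofed; NUM=ta; CASE=ma; MOD=ol


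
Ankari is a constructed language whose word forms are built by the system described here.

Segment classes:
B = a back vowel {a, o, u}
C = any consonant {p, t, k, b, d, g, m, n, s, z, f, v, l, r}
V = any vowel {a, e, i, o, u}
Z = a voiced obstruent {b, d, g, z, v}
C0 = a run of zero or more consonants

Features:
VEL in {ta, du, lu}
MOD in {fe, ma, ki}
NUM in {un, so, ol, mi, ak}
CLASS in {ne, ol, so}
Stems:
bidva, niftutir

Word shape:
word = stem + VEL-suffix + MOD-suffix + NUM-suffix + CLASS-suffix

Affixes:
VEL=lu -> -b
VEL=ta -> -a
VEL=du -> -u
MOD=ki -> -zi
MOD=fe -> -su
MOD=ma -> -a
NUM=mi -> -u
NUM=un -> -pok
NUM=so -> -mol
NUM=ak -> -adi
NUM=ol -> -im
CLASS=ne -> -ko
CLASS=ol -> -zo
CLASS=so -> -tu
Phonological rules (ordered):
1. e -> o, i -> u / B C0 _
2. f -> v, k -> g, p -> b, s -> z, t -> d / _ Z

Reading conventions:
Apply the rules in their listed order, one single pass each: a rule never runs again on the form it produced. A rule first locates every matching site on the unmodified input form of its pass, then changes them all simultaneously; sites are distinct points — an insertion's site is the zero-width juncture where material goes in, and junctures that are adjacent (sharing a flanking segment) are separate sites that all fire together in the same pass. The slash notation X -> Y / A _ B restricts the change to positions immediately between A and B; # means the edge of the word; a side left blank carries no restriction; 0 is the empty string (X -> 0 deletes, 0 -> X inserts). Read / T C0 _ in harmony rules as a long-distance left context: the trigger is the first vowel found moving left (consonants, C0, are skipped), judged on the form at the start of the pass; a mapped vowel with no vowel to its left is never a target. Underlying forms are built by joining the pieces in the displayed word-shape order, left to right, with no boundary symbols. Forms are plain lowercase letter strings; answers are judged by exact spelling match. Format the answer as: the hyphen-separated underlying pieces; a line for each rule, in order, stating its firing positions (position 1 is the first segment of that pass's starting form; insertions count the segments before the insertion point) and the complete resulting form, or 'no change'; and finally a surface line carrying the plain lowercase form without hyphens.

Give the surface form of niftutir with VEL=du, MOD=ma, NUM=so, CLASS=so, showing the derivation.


underlying: niftutir-u-a-mol-tu
1. e -> o, i -> u / B C0 _: fires at position(s) 7: niftuturuamoltu
2. f -> v, k -> g, p -> b, s -> z, t -> d / _ Z: no change
surface: niftuturuamoltu


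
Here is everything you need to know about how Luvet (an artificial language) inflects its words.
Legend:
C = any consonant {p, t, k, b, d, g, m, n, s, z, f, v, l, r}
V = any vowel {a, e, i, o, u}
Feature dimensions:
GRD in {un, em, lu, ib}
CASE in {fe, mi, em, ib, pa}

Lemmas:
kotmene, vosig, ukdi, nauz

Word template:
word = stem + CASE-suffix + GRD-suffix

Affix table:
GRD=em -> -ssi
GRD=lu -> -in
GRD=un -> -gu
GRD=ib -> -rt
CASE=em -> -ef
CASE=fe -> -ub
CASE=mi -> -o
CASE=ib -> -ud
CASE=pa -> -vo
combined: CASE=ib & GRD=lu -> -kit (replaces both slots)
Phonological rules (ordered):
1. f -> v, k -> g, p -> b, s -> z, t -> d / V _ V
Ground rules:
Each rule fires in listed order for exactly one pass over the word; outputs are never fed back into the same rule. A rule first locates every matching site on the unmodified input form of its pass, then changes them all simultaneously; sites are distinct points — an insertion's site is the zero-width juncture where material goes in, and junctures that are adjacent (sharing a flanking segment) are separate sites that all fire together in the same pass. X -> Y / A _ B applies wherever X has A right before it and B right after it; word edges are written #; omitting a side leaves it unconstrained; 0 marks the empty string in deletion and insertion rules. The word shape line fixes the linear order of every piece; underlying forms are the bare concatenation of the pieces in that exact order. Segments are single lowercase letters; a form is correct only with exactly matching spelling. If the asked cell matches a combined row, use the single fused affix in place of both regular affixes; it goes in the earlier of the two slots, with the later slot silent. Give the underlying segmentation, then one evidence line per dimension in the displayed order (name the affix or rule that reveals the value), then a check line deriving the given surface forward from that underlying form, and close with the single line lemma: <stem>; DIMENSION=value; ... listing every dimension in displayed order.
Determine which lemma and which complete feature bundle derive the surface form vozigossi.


underlying: vosig-o-ssi
GRD=em - signalled by the affix -ssi
CASE=mi - signalled by the affix -o
check: vosigossi -> vozigossi
lemma: vosig; GRD=em; CASE=mi
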